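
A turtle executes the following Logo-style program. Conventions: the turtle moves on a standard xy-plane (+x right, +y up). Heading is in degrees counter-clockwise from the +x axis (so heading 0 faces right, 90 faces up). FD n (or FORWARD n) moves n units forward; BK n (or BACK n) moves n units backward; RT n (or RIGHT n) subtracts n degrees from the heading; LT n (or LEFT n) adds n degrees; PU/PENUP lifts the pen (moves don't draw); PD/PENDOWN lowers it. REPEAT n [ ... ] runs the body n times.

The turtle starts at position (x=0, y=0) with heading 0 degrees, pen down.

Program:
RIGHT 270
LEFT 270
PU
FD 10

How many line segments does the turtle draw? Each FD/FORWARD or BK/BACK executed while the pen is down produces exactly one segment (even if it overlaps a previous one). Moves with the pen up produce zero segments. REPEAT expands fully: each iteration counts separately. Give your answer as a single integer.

Answer: 0

Derivation:
Executing turtle program step by step:
Start: pos=(0,0), heading=0, pen down
RT 270: heading 0 -> 90
LT 270: heading 90 -> 0
PU: pen up
FD 10: (0,0) -> (10,0) [heading=0, move]
Final: pos=(10,0), heading=0, 0 segment(s) drawn
Segments drawn: 0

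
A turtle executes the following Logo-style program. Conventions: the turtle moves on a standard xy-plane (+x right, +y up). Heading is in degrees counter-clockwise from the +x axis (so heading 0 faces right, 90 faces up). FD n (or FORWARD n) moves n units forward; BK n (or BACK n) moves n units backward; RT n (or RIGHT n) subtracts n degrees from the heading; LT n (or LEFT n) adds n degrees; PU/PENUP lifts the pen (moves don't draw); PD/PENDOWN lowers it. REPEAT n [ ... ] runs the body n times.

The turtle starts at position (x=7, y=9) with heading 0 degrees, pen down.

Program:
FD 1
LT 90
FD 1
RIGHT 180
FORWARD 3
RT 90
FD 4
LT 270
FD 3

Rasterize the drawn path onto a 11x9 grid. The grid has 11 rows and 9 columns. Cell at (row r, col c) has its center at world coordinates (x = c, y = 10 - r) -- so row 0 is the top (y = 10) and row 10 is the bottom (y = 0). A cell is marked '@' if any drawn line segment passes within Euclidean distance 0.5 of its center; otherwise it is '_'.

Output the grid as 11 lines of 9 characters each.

Answer: ____@___@
____@__@@
____@___@
____@@@@@
_________
_________
_________
_________
_________
_________
_________

Derivation:
Segment 0: (7,9) -> (8,9)
Segment 1: (8,9) -> (8,10)
Segment 2: (8,10) -> (8,7)
Segment 3: (8,7) -> (4,7)
Segment 4: (4,7) -> (4,10)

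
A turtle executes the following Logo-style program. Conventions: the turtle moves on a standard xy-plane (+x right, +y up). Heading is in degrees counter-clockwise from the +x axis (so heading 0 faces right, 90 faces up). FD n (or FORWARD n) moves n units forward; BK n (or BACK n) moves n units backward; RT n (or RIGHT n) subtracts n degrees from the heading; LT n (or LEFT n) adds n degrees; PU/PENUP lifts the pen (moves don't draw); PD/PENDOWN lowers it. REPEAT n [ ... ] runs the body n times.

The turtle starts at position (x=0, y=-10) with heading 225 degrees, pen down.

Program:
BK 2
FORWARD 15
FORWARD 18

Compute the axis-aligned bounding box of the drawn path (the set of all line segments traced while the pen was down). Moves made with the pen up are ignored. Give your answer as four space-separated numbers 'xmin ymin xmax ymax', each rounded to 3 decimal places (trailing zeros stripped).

Answer: -21.92 -31.92 1.414 -8.586

Derivation:
Executing turtle program step by step:
Start: pos=(0,-10), heading=225, pen down
BK 2: (0,-10) -> (1.414,-8.586) [heading=225, draw]
FD 15: (1.414,-8.586) -> (-9.192,-19.192) [heading=225, draw]
FD 18: (-9.192,-19.192) -> (-21.92,-31.92) [heading=225, draw]
Final: pos=(-21.92,-31.92), heading=225, 3 segment(s) drawn

Segment endpoints: x in {-21.92, -9.192, 0, 1.414}, y in {-31.92, -19.192, -10, -8.586}
xmin=-21.92, ymin=-31.92, xmax=1.414, ymax=-8.586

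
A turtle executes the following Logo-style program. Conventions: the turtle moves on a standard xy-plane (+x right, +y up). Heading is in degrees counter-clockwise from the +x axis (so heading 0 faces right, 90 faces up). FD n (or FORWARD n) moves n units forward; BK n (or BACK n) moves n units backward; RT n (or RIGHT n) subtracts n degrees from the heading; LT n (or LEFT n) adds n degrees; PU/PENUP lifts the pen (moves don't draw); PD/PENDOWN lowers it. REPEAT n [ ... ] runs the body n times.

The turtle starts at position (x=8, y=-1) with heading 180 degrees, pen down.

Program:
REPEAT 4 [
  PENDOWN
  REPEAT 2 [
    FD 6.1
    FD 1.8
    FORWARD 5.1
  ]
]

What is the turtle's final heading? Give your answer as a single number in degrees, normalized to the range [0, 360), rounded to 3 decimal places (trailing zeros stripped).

Executing turtle program step by step:
Start: pos=(8,-1), heading=180, pen down
REPEAT 4 [
  -- iteration 1/4 --
  PD: pen down
  REPEAT 2 [
    -- iteration 1/2 --
    FD 6.1: (8,-1) -> (1.9,-1) [heading=180, draw]
    FD 1.8: (1.9,-1) -> (0.1,-1) [heading=180, draw]
    FD 5.1: (0.1,-1) -> (-5,-1) [heading=180, draw]
    -- iteration 2/2 --
    FD 6.1: (-5,-1) -> (-11.1,-1) [heading=180, draw]
    FD 1.8: (-11.1,-1) -> (-12.9,-1) [heading=180, draw]
    FD 5.1: (-12.9,-1) -> (-18,-1) [heading=180, draw]
  ]
  -- iteration 2/4 --
  PD: pen down
  REPEAT 2 [
    -- iteration 1/2 --
    FD 6.1: (-18,-1) -> (-24.1,-1) [heading=180, draw]
    FD 1.8: (-24.1,-1) -> (-25.9,-1) [heading=180, draw]
    FD 5.1: (-25.9,-1) -> (-31,-1) [heading=180, draw]
    -- iteration 2/2 --
    FD 6.1: (-31,-1) -> (-37.1,-1) [heading=180, draw]
    FD 1.8: (-37.1,-1) -> (-38.9,-1) [heading=180, draw]
    FD 5.1: (-38.9,-1) -> (-44,-1) [heading=180, draw]
  ]
  -- iteration 3/4 --
  PD: pen down
  REPEAT 2 [
    -- iteration 1/2 --
    FD 6.1: (-44,-1) -> (-50.1,-1) [heading=180, draw]
    FD 1.8: (-50.1,-1) -> (-51.9,-1) [heading=180, draw]
    FD 5.1: (-51.9,-1) -> (-57,-1) [heading=180, draw]
    -- iteration 2/2 --
    FD 6.1: (-57,-1) -> (-63.1,-1) [heading=180, draw]
    FD 1.8: (-63.1,-1) -> (-64.9,-1) [heading=180, draw]
    FD 5.1: (-64.9,-1) -> (-70,-1) [heading=180, draw]
  ]
  -- iteration 4/4 --
  PD: pen down
  REPEAT 2 [
    -- iteration 1/2 --
    FD 6.1: (-70,-1) -> (-76.1,-1) [heading=180, draw]
    FD 1.8: (-76.1,-1) -> (-77.9,-1) [heading=180, draw]
    FD 5.1: (-77.9,-1) -> (-83,-1) [heading=180, draw]
    -- iteration 2/2 --
    FD 6.1: (-83,-1) -> (-89.1,-1) [heading=180, draw]
    FD 1.8: (-89.1,-1) -> (-90.9,-1) [heading=180, draw]
    FD 5.1: (-90.9,-1) -> (-96,-1) [heading=180, draw]
  ]
]
Final: pos=(-96,-1), heading=180, 24 segment(s) drawn

Answer: 180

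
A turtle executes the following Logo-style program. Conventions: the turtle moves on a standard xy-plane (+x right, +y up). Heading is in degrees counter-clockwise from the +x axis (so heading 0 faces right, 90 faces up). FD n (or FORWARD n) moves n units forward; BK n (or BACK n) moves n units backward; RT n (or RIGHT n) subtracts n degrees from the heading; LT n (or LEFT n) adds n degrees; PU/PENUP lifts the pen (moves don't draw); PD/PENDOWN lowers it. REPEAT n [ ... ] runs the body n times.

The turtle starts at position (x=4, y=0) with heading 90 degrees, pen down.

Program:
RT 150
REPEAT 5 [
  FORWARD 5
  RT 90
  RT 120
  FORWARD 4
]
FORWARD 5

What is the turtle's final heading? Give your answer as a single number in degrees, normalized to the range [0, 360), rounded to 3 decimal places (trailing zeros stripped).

Answer: 330

Derivation:
Executing turtle program step by step:
Start: pos=(4,0), heading=90, pen down
RT 150: heading 90 -> 300
REPEAT 5 [
  -- iteration 1/5 --
  FD 5: (4,0) -> (6.5,-4.33) [heading=300, draw]
  RT 90: heading 300 -> 210
  RT 120: heading 210 -> 90
  FD 4: (6.5,-4.33) -> (6.5,-0.33) [heading=90, draw]
  -- iteration 2/5 --
  FD 5: (6.5,-0.33) -> (6.5,4.67) [heading=90, draw]
  RT 90: heading 90 -> 0
  RT 120: heading 0 -> 240
  FD 4: (6.5,4.67) -> (4.5,1.206) [heading=240, draw]
  -- iteration 3/5 --
  FD 5: (4.5,1.206) -> (2,-3.124) [heading=240, draw]
  RT 90: heading 240 -> 150
  RT 120: heading 150 -> 30
  FD 4: (2,-3.124) -> (5.464,-1.124) [heading=30, draw]
  -- iteration 4/5 --
  FD 5: (5.464,-1.124) -> (9.794,1.376) [heading=30, draw]
  RT 90: heading 30 -> 300
  RT 120: heading 300 -> 180
  FD 4: (9.794,1.376) -> (5.794,1.376) [heading=180, draw]
  -- iteration 5/5 --
  FD 5: (5.794,1.376) -> (0.794,1.376) [heading=180, draw]
  RT 90: heading 180 -> 90
  RT 120: heading 90 -> 330
  FD 4: (0.794,1.376) -> (4.258,-0.624) [heading=330, draw]
]
FD 5: (4.258,-0.624) -> (8.588,-3.124) [heading=330, draw]
Final: pos=(8.588,-3.124), heading=330, 11 segment(s) drawn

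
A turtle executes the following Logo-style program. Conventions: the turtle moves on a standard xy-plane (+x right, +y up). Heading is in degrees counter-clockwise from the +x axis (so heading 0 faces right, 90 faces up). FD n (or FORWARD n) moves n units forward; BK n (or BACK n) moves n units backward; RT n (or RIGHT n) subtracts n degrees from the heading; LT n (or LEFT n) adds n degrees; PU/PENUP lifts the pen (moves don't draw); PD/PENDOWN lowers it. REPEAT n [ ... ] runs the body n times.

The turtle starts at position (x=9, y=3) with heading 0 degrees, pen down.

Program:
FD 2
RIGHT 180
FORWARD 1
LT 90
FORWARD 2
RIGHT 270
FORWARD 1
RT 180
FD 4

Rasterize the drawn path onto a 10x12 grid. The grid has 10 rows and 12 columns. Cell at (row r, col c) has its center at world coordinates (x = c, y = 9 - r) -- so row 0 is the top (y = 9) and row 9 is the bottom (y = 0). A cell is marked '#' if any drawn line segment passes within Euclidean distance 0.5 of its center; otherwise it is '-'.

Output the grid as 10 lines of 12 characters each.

Answer: ------------
------------
------------
------------
------------
------------
---------###
----------#-
-------#####
------------

Derivation:
Segment 0: (9,3) -> (11,3)
Segment 1: (11,3) -> (10,3)
Segment 2: (10,3) -> (10,1)
Segment 3: (10,1) -> (11,1)
Segment 4: (11,1) -> (7,1)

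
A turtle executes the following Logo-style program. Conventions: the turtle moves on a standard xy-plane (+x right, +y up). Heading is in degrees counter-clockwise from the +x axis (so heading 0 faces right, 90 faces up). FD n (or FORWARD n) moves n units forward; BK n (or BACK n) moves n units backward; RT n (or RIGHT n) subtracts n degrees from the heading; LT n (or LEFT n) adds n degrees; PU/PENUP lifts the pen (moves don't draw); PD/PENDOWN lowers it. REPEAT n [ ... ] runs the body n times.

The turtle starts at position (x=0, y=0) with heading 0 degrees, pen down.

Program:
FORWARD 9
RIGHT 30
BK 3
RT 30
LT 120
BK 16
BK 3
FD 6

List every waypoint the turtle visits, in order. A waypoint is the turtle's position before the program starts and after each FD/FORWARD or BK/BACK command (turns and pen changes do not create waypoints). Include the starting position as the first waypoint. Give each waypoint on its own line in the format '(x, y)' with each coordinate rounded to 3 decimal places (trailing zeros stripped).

Answer: (0, 0)
(9, 0)
(6.402, 1.5)
(-1.598, -12.356)
(-3.098, -14.954)
(-0.098, -9.758)

Derivation:
Executing turtle program step by step:
Start: pos=(0,0), heading=0, pen down
FD 9: (0,0) -> (9,0) [heading=0, draw]
RT 30: heading 0 -> 330
BK 3: (9,0) -> (6.402,1.5) [heading=330, draw]
RT 30: heading 330 -> 300
LT 120: heading 300 -> 60
BK 16: (6.402,1.5) -> (-1.598,-12.356) [heading=60, draw]
BK 3: (-1.598,-12.356) -> (-3.098,-14.954) [heading=60, draw]
FD 6: (-3.098,-14.954) -> (-0.098,-9.758) [heading=60, draw]
Final: pos=(-0.098,-9.758), heading=60, 5 segment(s) drawn
Waypoints (6 total):
(0, 0)
(9, 0)
(6.402, 1.5)
(-1.598, -12.356)
(-3.098, -14.954)
(-0.098, -9.758)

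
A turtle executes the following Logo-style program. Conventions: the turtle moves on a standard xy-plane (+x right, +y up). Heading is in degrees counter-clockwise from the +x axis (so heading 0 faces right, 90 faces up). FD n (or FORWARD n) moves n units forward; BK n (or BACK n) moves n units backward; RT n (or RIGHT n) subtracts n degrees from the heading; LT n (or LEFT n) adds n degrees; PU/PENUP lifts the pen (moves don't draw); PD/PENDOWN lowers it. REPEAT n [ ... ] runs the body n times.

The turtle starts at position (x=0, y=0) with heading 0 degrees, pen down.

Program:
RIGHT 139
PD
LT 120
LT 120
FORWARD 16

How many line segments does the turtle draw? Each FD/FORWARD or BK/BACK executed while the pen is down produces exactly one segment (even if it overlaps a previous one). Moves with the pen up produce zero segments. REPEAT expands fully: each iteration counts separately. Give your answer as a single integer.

Executing turtle program step by step:
Start: pos=(0,0), heading=0, pen down
RT 139: heading 0 -> 221
PD: pen down
LT 120: heading 221 -> 341
LT 120: heading 341 -> 101
FD 16: (0,0) -> (-3.053,15.706) [heading=101, draw]
Final: pos=(-3.053,15.706), heading=101, 1 segment(s) drawn
Segments drawn: 1

Answer: 1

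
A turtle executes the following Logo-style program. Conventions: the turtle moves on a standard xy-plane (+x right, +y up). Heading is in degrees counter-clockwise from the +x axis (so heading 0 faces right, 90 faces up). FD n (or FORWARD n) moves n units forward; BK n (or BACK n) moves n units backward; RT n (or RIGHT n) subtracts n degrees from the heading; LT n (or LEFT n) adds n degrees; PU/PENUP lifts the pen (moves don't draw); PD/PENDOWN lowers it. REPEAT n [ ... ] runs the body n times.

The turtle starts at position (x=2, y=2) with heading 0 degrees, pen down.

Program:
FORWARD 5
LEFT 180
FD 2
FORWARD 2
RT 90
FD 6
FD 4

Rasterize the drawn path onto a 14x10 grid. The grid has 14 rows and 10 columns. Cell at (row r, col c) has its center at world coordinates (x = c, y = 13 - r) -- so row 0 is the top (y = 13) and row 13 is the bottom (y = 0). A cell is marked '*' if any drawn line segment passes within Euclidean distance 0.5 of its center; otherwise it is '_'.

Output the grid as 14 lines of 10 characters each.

Answer: __________
___*______
___*______
___*______
___*______
___*______
___*______
___*______
___*______
___*______
___*______
__******__
__________
__________

Derivation:
Segment 0: (2,2) -> (7,2)
Segment 1: (7,2) -> (5,2)
Segment 2: (5,2) -> (3,2)
Segment 3: (3,2) -> (3,8)
Segment 4: (3,8) -> (3,12)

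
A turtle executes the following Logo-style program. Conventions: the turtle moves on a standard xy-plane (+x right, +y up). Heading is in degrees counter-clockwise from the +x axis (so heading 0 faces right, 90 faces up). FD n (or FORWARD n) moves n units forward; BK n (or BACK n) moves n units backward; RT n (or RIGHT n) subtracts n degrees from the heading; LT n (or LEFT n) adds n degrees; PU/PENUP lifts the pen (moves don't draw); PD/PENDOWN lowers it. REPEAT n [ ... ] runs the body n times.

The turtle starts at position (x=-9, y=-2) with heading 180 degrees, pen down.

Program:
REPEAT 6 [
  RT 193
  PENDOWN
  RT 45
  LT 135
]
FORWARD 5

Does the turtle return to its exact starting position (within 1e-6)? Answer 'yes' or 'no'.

Answer: no

Derivation:
Executing turtle program step by step:
Start: pos=(-9,-2), heading=180, pen down
REPEAT 6 [
  -- iteration 1/6 --
  RT 193: heading 180 -> 347
  PD: pen down
  RT 45: heading 347 -> 302
  LT 135: heading 302 -> 77
  -- iteration 2/6 --
  RT 193: heading 77 -> 244
  PD: pen down
  RT 45: heading 244 -> 199
  LT 135: heading 199 -> 334
  -- iteration 3/6 --
  RT 193: heading 334 -> 141
  PD: pen down
  RT 45: heading 141 -> 96
  LT 135: heading 96 -> 231
  -- iteration 4/6 --
  RT 193: heading 231 -> 38
  PD: pen down
  RT 45: heading 38 -> 353
  LT 135: heading 353 -> 128
  -- iteration 5/6 --
  RT 193: heading 128 -> 295
  PD: pen down
  RT 45: heading 295 -> 250
  LT 135: heading 250 -> 25
  -- iteration 6/6 --
  RT 193: heading 25 -> 192
  PD: pen down
  RT 45: heading 192 -> 147
  LT 135: heading 147 -> 282
]
FD 5: (-9,-2) -> (-7.96,-6.891) [heading=282, draw]
Final: pos=(-7.96,-6.891), heading=282, 1 segment(s) drawn

Start position: (-9, -2)
Final position: (-7.96, -6.891)
Distance = 5; >= 1e-6 -> NOT closed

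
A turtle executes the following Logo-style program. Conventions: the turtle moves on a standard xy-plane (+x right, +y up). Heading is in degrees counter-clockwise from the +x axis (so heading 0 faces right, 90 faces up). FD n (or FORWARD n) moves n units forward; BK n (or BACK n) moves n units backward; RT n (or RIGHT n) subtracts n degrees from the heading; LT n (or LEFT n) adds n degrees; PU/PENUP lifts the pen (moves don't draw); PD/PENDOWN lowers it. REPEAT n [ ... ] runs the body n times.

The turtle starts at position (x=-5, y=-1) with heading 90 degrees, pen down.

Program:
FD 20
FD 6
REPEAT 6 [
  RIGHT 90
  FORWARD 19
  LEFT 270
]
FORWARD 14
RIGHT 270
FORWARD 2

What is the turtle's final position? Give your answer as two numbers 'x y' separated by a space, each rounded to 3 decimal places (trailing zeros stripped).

Executing turtle program step by step:
Start: pos=(-5,-1), heading=90, pen down
FD 20: (-5,-1) -> (-5,19) [heading=90, draw]
FD 6: (-5,19) -> (-5,25) [heading=90, draw]
REPEAT 6 [
  -- iteration 1/6 --
  RT 90: heading 90 -> 0
  FD 19: (-5,25) -> (14,25) [heading=0, draw]
  LT 270: heading 0 -> 270
  -- iteration 2/6 --
  RT 90: heading 270 -> 180
  FD 19: (14,25) -> (-5,25) [heading=180, draw]
  LT 270: heading 180 -> 90
  -- iteration 3/6 --
  RT 90: heading 90 -> 0
  FD 19: (-5,25) -> (14,25) [heading=0, draw]
  LT 270: heading 0 -> 270
  -- iteration 4/6 --
  RT 90: heading 270 -> 180
  FD 19: (14,25) -> (-5,25) [heading=180, draw]
  LT 270: heading 180 -> 90
  -- iteration 5/6 --
  RT 90: heading 90 -> 0
  FD 19: (-5,25) -> (14,25) [heading=0, draw]
  LT 270: heading 0 -> 270
  -- iteration 6/6 --
  RT 90: heading 270 -> 180
  FD 19: (14,25) -> (-5,25) [heading=180, draw]
  LT 270: heading 180 -> 90
]
FD 14: (-5,25) -> (-5,39) [heading=90, draw]
RT 270: heading 90 -> 180
FD 2: (-5,39) -> (-7,39) [heading=180, draw]
Final: pos=(-7,39), heading=180, 10 segment(s) drawn

Answer: -7 39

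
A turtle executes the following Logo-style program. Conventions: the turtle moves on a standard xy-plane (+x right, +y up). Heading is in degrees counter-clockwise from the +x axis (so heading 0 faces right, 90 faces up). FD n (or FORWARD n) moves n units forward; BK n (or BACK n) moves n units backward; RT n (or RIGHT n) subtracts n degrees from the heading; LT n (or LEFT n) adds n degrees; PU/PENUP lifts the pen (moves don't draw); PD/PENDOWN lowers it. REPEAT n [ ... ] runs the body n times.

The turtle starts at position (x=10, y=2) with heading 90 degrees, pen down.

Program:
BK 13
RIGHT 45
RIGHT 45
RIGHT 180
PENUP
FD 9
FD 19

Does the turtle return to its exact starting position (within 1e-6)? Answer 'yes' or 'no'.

Answer: no

Derivation:
Executing turtle program step by step:
Start: pos=(10,2), heading=90, pen down
BK 13: (10,2) -> (10,-11) [heading=90, draw]
RT 45: heading 90 -> 45
RT 45: heading 45 -> 0
RT 180: heading 0 -> 180
PU: pen up
FD 9: (10,-11) -> (1,-11) [heading=180, move]
FD 19: (1,-11) -> (-18,-11) [heading=180, move]
Final: pos=(-18,-11), heading=180, 1 segment(s) drawn

Start position: (10, 2)
Final position: (-18, -11)
Distance = 30.871; >= 1e-6 -> NOT closed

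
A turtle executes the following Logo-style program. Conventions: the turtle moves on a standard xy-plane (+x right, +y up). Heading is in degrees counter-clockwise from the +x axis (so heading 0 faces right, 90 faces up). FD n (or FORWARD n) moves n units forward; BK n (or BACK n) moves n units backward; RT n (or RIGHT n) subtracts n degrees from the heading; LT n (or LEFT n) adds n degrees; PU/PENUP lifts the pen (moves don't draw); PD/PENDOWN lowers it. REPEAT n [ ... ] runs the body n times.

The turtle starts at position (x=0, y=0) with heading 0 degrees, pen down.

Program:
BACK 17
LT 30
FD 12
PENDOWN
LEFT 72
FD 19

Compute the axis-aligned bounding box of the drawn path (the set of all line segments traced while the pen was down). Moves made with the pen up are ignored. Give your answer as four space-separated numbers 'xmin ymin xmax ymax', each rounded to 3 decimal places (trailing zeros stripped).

Answer: -17 0 0 24.585

Derivation:
Executing turtle program step by step:
Start: pos=(0,0), heading=0, pen down
BK 17: (0,0) -> (-17,0) [heading=0, draw]
LT 30: heading 0 -> 30
FD 12: (-17,0) -> (-6.608,6) [heading=30, draw]
PD: pen down
LT 72: heading 30 -> 102
FD 19: (-6.608,6) -> (-10.558,24.585) [heading=102, draw]
Final: pos=(-10.558,24.585), heading=102, 3 segment(s) drawn

Segment endpoints: x in {-17, -10.558, -6.608, 0}, y in {0, 6, 24.585}
xmin=-17, ymin=0, xmax=0, ymax=24.585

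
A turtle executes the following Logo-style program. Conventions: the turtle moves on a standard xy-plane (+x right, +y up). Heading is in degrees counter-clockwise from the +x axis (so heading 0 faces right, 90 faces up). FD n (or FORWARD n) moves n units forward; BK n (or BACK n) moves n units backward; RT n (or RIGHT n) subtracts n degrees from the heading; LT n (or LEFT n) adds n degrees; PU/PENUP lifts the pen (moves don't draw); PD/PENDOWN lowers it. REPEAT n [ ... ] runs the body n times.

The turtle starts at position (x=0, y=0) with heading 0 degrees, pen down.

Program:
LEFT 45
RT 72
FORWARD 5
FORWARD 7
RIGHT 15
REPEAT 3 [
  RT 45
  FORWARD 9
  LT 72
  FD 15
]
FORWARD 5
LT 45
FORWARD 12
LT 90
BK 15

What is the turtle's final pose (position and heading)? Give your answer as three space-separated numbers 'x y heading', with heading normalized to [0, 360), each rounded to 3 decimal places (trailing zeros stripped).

Answer: 84.087 -4.942 174

Derivation:
Executing turtle program step by step:
Start: pos=(0,0), heading=0, pen down
LT 45: heading 0 -> 45
RT 72: heading 45 -> 333
FD 5: (0,0) -> (4.455,-2.27) [heading=333, draw]
FD 7: (4.455,-2.27) -> (10.692,-5.448) [heading=333, draw]
RT 15: heading 333 -> 318
REPEAT 3 [
  -- iteration 1/3 --
  RT 45: heading 318 -> 273
  FD 9: (10.692,-5.448) -> (11.163,-14.436) [heading=273, draw]
  LT 72: heading 273 -> 345
  FD 15: (11.163,-14.436) -> (25.652,-18.318) [heading=345, draw]
  -- iteration 2/3 --
  RT 45: heading 345 -> 300
  FD 9: (25.652,-18.318) -> (30.152,-26.112) [heading=300, draw]
  LT 72: heading 300 -> 12
  FD 15: (30.152,-26.112) -> (44.824,-22.993) [heading=12, draw]
  -- iteration 3/3 --
  RT 45: heading 12 -> 327
  FD 9: (44.824,-22.993) -> (52.372,-27.895) [heading=327, draw]
  LT 72: heading 327 -> 39
  FD 15: (52.372,-27.895) -> (64.029,-18.455) [heading=39, draw]
]
FD 5: (64.029,-18.455) -> (67.915,-15.309) [heading=39, draw]
LT 45: heading 39 -> 84
FD 12: (67.915,-15.309) -> (69.169,-3.374) [heading=84, draw]
LT 90: heading 84 -> 174
BK 15: (69.169,-3.374) -> (84.087,-4.942) [heading=174, draw]
Final: pos=(84.087,-4.942), heading=174, 11 segment(s) drawn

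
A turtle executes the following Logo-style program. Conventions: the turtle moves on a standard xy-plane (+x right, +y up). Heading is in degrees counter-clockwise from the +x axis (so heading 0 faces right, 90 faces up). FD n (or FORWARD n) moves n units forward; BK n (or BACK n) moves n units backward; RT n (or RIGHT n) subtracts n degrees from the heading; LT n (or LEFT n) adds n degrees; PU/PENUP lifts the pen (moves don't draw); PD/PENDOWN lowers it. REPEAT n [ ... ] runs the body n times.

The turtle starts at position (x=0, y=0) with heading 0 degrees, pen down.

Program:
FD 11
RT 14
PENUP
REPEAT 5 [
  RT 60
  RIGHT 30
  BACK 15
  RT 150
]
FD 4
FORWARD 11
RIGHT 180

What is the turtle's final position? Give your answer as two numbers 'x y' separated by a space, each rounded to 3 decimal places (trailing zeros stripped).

Answer: -10.21 -0.37

Derivation:
Executing turtle program step by step:
Start: pos=(0,0), heading=0, pen down
FD 11: (0,0) -> (11,0) [heading=0, draw]
RT 14: heading 0 -> 346
PU: pen up
REPEAT 5 [
  -- iteration 1/5 --
  RT 60: heading 346 -> 286
  RT 30: heading 286 -> 256
  BK 15: (11,0) -> (14.629,14.554) [heading=256, move]
  RT 150: heading 256 -> 106
  -- iteration 2/5 --
  RT 60: heading 106 -> 46
  RT 30: heading 46 -> 16
  BK 15: (14.629,14.554) -> (0.21,10.42) [heading=16, move]
  RT 150: heading 16 -> 226
  -- iteration 3/5 --
  RT 60: heading 226 -> 166
  RT 30: heading 166 -> 136
  BK 15: (0.21,10.42) -> (11,0) [heading=136, move]
  RT 150: heading 136 -> 346
  -- iteration 4/5 --
  RT 60: heading 346 -> 286
  RT 30: heading 286 -> 256
  BK 15: (11,0) -> (14.629,14.554) [heading=256, move]
  RT 150: heading 256 -> 106
  -- iteration 5/5 --
  RT 60: heading 106 -> 46
  RT 30: heading 46 -> 16
  BK 15: (14.629,14.554) -> (0.21,10.42) [heading=16, move]
  RT 150: heading 16 -> 226
]
FD 4: (0.21,10.42) -> (-2.569,7.543) [heading=226, move]
FD 11: (-2.569,7.543) -> (-10.21,-0.37) [heading=226, move]
RT 180: heading 226 -> 46
Final: pos=(-10.21,-0.37), heading=46, 1 segment(s) drawn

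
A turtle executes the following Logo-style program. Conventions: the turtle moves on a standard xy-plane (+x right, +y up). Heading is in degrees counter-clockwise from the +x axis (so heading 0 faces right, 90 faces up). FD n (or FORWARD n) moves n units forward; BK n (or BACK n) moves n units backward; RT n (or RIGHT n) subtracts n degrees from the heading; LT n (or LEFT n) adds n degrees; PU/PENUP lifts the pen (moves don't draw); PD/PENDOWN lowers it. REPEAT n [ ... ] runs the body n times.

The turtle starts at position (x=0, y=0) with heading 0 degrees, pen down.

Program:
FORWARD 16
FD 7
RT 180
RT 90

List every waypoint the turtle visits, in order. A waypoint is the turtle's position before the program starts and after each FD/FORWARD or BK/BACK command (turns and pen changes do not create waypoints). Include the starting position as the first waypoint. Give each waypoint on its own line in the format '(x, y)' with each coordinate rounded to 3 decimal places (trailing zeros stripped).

Answer: (0, 0)
(16, 0)
(23, 0)

Derivation:
Executing turtle program step by step:
Start: pos=(0,0), heading=0, pen down
FD 16: (0,0) -> (16,0) [heading=0, draw]
FD 7: (16,0) -> (23,0) [heading=0, draw]
RT 180: heading 0 -> 180
RT 90: heading 180 -> 90
Final: pos=(23,0), heading=90, 2 segment(s) drawn
Waypoints (3 total):
(0, 0)
(16, 0)
(23, 0)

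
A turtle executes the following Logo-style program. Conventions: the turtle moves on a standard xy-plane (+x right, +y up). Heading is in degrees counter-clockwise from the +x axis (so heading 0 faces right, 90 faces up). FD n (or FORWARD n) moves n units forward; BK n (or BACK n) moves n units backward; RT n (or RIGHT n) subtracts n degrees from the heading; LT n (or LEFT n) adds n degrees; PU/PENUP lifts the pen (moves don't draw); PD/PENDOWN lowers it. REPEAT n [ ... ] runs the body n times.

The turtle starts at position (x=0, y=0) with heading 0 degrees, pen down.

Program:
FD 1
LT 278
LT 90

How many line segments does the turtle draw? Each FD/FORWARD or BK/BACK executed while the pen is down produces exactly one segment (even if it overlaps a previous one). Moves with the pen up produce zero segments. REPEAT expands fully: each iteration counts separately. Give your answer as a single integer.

Answer: 1

Derivation:
Executing turtle program step by step:
Start: pos=(0,0), heading=0, pen down
FD 1: (0,0) -> (1,0) [heading=0, draw]
LT 278: heading 0 -> 278
LT 90: heading 278 -> 8
Final: pos=(1,0), heading=8, 1 segment(s) drawn
Segments drawn: 1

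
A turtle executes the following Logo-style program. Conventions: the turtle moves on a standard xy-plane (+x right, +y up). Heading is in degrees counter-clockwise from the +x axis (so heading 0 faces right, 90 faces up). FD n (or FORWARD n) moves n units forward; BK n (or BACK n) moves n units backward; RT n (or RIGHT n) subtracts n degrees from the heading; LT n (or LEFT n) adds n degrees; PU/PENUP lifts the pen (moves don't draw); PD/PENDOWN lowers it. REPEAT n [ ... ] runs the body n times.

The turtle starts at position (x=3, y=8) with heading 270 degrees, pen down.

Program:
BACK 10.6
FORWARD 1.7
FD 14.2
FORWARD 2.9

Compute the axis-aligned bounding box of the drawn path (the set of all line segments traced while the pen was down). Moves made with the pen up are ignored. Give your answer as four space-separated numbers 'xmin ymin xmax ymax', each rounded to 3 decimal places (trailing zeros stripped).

Executing turtle program step by step:
Start: pos=(3,8), heading=270, pen down
BK 10.6: (3,8) -> (3,18.6) [heading=270, draw]
FD 1.7: (3,18.6) -> (3,16.9) [heading=270, draw]
FD 14.2: (3,16.9) -> (3,2.7) [heading=270, draw]
FD 2.9: (3,2.7) -> (3,-0.2) [heading=270, draw]
Final: pos=(3,-0.2), heading=270, 4 segment(s) drawn

Segment endpoints: x in {3, 3, 3, 3, 3}, y in {-0.2, 2.7, 8, 16.9, 18.6}
xmin=3, ymin=-0.2, xmax=3, ymax=18.6

Answer: 3 -0.2 3 18.6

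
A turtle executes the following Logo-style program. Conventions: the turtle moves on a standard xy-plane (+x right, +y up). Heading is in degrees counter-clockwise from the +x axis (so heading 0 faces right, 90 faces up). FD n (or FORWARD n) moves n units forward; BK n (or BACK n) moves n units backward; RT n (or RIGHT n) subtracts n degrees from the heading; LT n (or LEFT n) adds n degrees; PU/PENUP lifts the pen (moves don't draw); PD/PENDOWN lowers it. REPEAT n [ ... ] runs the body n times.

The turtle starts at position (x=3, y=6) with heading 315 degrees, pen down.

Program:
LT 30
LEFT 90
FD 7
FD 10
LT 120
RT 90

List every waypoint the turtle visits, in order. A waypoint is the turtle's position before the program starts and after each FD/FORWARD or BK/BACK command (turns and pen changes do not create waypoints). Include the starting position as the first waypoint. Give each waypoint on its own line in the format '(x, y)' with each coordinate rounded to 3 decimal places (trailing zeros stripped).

Executing turtle program step by step:
Start: pos=(3,6), heading=315, pen down
LT 30: heading 315 -> 345
LT 90: heading 345 -> 75
FD 7: (3,6) -> (4.812,12.761) [heading=75, draw]
FD 10: (4.812,12.761) -> (7.4,22.421) [heading=75, draw]
LT 120: heading 75 -> 195
RT 90: heading 195 -> 105
Final: pos=(7.4,22.421), heading=105, 2 segment(s) drawn
Waypoints (3 total):
(3, 6)
(4.812, 12.761)
(7.4, 22.421)

Answer: (3, 6)
(4.812, 12.761)
(7.4, 22.421)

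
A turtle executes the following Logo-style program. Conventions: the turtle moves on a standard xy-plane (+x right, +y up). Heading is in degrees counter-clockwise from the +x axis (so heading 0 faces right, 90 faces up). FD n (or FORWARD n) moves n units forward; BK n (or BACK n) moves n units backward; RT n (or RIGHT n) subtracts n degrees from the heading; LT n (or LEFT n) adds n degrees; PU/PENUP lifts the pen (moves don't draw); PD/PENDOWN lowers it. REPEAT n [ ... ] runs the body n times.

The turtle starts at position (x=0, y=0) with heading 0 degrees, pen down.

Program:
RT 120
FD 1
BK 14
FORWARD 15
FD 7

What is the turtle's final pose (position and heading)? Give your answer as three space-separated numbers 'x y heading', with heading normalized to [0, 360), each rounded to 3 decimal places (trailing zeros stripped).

Executing turtle program step by step:
Start: pos=(0,0), heading=0, pen down
RT 120: heading 0 -> 240
FD 1: (0,0) -> (-0.5,-0.866) [heading=240, draw]
BK 14: (-0.5,-0.866) -> (6.5,11.258) [heading=240, draw]
FD 15: (6.5,11.258) -> (-1,-1.732) [heading=240, draw]
FD 7: (-1,-1.732) -> (-4.5,-7.794) [heading=240, draw]
Final: pos=(-4.5,-7.794), heading=240, 4 segment(s) drawn

Answer: -4.5 -7.794 240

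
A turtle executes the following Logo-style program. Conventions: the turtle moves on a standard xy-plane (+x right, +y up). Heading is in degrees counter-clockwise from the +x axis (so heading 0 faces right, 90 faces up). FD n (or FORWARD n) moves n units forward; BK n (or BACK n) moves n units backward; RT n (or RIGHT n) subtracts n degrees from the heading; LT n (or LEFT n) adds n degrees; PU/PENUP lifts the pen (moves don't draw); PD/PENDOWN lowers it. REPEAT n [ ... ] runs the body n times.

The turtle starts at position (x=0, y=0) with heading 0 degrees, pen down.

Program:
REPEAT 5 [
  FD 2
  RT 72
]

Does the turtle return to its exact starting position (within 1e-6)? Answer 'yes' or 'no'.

Executing turtle program step by step:
Start: pos=(0,0), heading=0, pen down
REPEAT 5 [
  -- iteration 1/5 --
  FD 2: (0,0) -> (2,0) [heading=0, draw]
  RT 72: heading 0 -> 288
  -- iteration 2/5 --
  FD 2: (2,0) -> (2.618,-1.902) [heading=288, draw]
  RT 72: heading 288 -> 216
  -- iteration 3/5 --
  FD 2: (2.618,-1.902) -> (1,-3.078) [heading=216, draw]
  RT 72: heading 216 -> 144
  -- iteration 4/5 --
  FD 2: (1,-3.078) -> (-0.618,-1.902) [heading=144, draw]
  RT 72: heading 144 -> 72
  -- iteration 5/5 --
  FD 2: (-0.618,-1.902) -> (0,0) [heading=72, draw]
  RT 72: heading 72 -> 0
]
Final: pos=(0,0), heading=0, 5 segment(s) drawn

Start position: (0, 0)
Final position: (0, 0)
Distance = 0; < 1e-6 -> CLOSED

Answer: yes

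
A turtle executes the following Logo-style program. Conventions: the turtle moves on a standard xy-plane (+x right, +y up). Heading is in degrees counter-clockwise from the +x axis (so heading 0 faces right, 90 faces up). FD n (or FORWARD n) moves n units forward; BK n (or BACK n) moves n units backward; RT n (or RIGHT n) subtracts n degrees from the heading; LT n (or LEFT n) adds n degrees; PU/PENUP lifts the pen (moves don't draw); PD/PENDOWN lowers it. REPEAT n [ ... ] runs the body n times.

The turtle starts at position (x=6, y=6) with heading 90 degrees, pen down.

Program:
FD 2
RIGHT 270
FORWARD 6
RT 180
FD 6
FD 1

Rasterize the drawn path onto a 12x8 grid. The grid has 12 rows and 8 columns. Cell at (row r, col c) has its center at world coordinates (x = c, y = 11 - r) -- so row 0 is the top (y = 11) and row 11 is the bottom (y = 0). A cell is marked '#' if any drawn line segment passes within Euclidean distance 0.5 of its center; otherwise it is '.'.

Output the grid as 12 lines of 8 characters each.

Answer: ........
........
........
########
......#.
......#.
........
........
........
........
........
........

Derivation:
Segment 0: (6,6) -> (6,8)
Segment 1: (6,8) -> (0,8)
Segment 2: (0,8) -> (6,8)
Segment 3: (6,8) -> (7,8)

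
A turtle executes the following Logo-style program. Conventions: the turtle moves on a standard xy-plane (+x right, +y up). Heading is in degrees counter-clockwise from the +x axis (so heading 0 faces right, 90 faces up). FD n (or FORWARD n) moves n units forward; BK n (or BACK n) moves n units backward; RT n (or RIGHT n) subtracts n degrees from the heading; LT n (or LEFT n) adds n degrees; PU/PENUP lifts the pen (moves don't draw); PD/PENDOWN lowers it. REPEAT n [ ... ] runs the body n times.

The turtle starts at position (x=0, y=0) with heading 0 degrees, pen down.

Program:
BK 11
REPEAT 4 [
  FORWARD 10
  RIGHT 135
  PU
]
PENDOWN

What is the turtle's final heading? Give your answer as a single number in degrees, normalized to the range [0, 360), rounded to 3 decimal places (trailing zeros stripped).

Executing turtle program step by step:
Start: pos=(0,0), heading=0, pen down
BK 11: (0,0) -> (-11,0) [heading=0, draw]
REPEAT 4 [
  -- iteration 1/4 --
  FD 10: (-11,0) -> (-1,0) [heading=0, draw]
  RT 135: heading 0 -> 225
  PU: pen up
  -- iteration 2/4 --
  FD 10: (-1,0) -> (-8.071,-7.071) [heading=225, move]
  RT 135: heading 225 -> 90
  PU: pen up
  -- iteration 3/4 --
  FD 10: (-8.071,-7.071) -> (-8.071,2.929) [heading=90, move]
  RT 135: heading 90 -> 315
  PU: pen up
  -- iteration 4/4 --
  FD 10: (-8.071,2.929) -> (-1,-4.142) [heading=315, move]
  RT 135: heading 315 -> 180
  PU: pen up
]
PD: pen down
Final: pos=(-1,-4.142), heading=180, 2 segment(s) drawn

Answer: 180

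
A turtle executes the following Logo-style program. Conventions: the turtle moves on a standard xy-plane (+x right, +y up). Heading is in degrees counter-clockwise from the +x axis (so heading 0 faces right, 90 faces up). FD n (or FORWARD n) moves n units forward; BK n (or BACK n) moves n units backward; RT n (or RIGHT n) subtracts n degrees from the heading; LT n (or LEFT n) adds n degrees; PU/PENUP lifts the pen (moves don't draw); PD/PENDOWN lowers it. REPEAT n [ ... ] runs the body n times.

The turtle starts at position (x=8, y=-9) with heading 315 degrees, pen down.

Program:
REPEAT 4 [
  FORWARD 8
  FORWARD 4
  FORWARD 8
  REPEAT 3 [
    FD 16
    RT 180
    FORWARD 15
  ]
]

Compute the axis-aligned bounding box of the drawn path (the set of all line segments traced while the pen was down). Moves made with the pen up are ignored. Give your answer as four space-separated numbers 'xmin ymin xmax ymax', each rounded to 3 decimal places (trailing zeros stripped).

Executing turtle program step by step:
Start: pos=(8,-9), heading=315, pen down
REPEAT 4 [
  -- iteration 1/4 --
  FD 8: (8,-9) -> (13.657,-14.657) [heading=315, draw]
  FD 4: (13.657,-14.657) -> (16.485,-17.485) [heading=315, draw]
  FD 8: (16.485,-17.485) -> (22.142,-23.142) [heading=315, draw]
  REPEAT 3 [
    -- iteration 1/3 --
    FD 16: (22.142,-23.142) -> (33.456,-34.456) [heading=315, draw]
    RT 180: heading 315 -> 135
    FD 15: (33.456,-34.456) -> (22.849,-23.849) [heading=135, draw]
    -- iteration 2/3 --
    FD 16: (22.849,-23.849) -> (11.536,-12.536) [heading=135, draw]
    RT 180: heading 135 -> 315
    FD 15: (11.536,-12.536) -> (22.142,-23.142) [heading=315, draw]
    -- iteration 3/3 --
    FD 16: (22.142,-23.142) -> (33.456,-34.456) [heading=315, draw]
    RT 180: heading 315 -> 135
    FD 15: (33.456,-34.456) -> (22.849,-23.849) [heading=135, draw]
  ]
  -- iteration 2/4 --
  FD 8: (22.849,-23.849) -> (17.192,-18.192) [heading=135, draw]
  FD 4: (17.192,-18.192) -> (14.364,-15.364) [heading=135, draw]
  FD 8: (14.364,-15.364) -> (8.707,-9.707) [heading=135, draw]
  REPEAT 3 [
    -- iteration 1/3 --
    FD 16: (8.707,-9.707) -> (-2.607,1.607) [heading=135, draw]
    RT 180: heading 135 -> 315
    FD 15: (-2.607,1.607) -> (8,-9) [heading=315, draw]
    -- iteration 2/3 --
    FD 16: (8,-9) -> (19.314,-20.314) [heading=315, draw]
    RT 180: heading 315 -> 135
    FD 15: (19.314,-20.314) -> (8.707,-9.707) [heading=135, draw]
    -- iteration 3/3 --
    FD 16: (8.707,-9.707) -> (-2.607,1.607) [heading=135, draw]
    RT 180: heading 135 -> 315
    FD 15: (-2.607,1.607) -> (8,-9) [heading=315, draw]
  ]
  -- iteration 3/4 --
  FD 8: (8,-9) -> (13.657,-14.657) [heading=315, draw]
  FD 4: (13.657,-14.657) -> (16.485,-17.485) [heading=315, draw]
  FD 8: (16.485,-17.485) -> (22.142,-23.142) [heading=315, draw]
  REPEAT 3 [
    -- iteration 1/3 --
    FD 16: (22.142,-23.142) -> (33.456,-34.456) [heading=315, draw]
    RT 180: heading 315 -> 135
    FD 15: (33.456,-34.456) -> (22.849,-23.849) [heading=135, draw]
    -- iteration 2/3 --
    FD 16: (22.849,-23.849) -> (11.536,-12.536) [heading=135, draw]
    RT 180: heading 135 -> 315
    FD 15: (11.536,-12.536) -> (22.142,-23.142) [heading=315, draw]
    -- iteration 3/3 --
    FD 16: (22.142,-23.142) -> (33.456,-34.456) [heading=315, draw]
    RT 180: heading 315 -> 135
    FD 15: (33.456,-34.456) -> (22.849,-23.849) [heading=135, draw]
  ]
  -- iteration 4/4 --
  FD 8: (22.849,-23.849) -> (17.192,-18.192) [heading=135, draw]
  FD 4: (17.192,-18.192) -> (14.364,-15.364) [heading=135, draw]
  FD 8: (14.364,-15.364) -> (8.707,-9.707) [heading=135, draw]
  REPEAT 3 [
    -- iteration 1/3 --
    FD 16: (8.707,-9.707) -> (-2.607,1.607) [heading=135, draw]
    RT 180: heading 135 -> 315
    FD 15: (-2.607,1.607) -> (8,-9) [heading=315, draw]
    -- iteration 2/3 --
    FD 16: (8,-9) -> (19.314,-20.314) [heading=315, draw]
    RT 180: heading 315 -> 135
    FD 15: (19.314,-20.314) -> (8.707,-9.707) [heading=135, draw]
    -- iteration 3/3 --
    FD 16: (8.707,-9.707) -> (-2.607,1.607) [heading=135, draw]
    RT 180: heading 135 -> 315
    FD 15: (-2.607,1.607) -> (8,-9) [heading=315, draw]
  ]
]
Final: pos=(8,-9), heading=315, 36 segment(s) drawn

Segment endpoints: x in {-2.607, -2.607, -2.607, -2.607, 8, 8, 8, 8, 8, 8.707, 8.707, 8.707, 8.707, 11.536, 11.536, 13.657, 13.657, 14.364, 14.364, 16.485, 16.485, 17.192, 17.192, 19.314, 19.314, 22.142, 22.142, 22.849, 22.849, 33.456}, y in {-34.456, -23.849, -23.142, -23.142, -20.314, -18.192, -17.485, -17.485, -15.364, -14.657, -14.657, -12.536, -12.536, -9.707, -9.707, -9.707, -9, -9, -9, -9, -9, 1.607, 1.607, 1.607}
xmin=-2.607, ymin=-34.456, xmax=33.456, ymax=1.607

Answer: -2.607 -34.456 33.456 1.607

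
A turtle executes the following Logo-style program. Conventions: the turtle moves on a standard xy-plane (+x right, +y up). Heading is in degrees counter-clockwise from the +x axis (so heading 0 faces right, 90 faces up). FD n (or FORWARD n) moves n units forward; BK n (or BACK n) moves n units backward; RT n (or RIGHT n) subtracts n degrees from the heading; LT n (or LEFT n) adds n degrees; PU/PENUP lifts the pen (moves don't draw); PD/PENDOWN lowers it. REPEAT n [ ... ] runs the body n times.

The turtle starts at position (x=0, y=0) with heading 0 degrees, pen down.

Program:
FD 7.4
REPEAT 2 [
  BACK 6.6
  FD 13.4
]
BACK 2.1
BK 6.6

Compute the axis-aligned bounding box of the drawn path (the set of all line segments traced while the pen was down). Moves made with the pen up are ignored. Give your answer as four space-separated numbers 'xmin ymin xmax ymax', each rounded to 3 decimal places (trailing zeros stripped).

Answer: 0 0 21 0

Derivation:
Executing turtle program step by step:
Start: pos=(0,0), heading=0, pen down
FD 7.4: (0,0) -> (7.4,0) [heading=0, draw]
REPEAT 2 [
  -- iteration 1/2 --
  BK 6.6: (7.4,0) -> (0.8,0) [heading=0, draw]
  FD 13.4: (0.8,0) -> (14.2,0) [heading=0, draw]
  -- iteration 2/2 --
  BK 6.6: (14.2,0) -> (7.6,0) [heading=0, draw]
  FD 13.4: (7.6,0) -> (21,0) [heading=0, draw]
]
BK 2.1: (21,0) -> (18.9,0) [heading=0, draw]
BK 6.6: (18.9,0) -> (12.3,0) [heading=0, draw]
Final: pos=(12.3,0), heading=0, 7 segment(s) drawn

Segment endpoints: x in {0, 0.8, 7.4, 7.6, 12.3, 14.2, 18.9, 21}, y in {0}
xmin=0, ymin=0, xmax=21, ymax=0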